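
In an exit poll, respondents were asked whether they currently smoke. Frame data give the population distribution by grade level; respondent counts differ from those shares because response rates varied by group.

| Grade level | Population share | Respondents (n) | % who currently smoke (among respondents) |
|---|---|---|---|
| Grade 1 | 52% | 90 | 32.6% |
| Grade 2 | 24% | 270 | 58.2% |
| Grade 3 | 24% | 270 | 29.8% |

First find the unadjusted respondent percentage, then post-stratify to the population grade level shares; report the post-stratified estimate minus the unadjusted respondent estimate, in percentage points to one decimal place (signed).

-4.3 percentage points

Unadjusted (pooled respondent) estimate weights by respondent counts:
  (90/630)×32.6 + (270/630)×58.2 + (270/630)×29.8 = 42.3714%
Post-stratifying to population shares instead:
  0.52×32.6 + 0.24×58.2 + 0.24×29.8 = 38.072%
Difference = 38.072 − 42.3714 = -4.2994 pp.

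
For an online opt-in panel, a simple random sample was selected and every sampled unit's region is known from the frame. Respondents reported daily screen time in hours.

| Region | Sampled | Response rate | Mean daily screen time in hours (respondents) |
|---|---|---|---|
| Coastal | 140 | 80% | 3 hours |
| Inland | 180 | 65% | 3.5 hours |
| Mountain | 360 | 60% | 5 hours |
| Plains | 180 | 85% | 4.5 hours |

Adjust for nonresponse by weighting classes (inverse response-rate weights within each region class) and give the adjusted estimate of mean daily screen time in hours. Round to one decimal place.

Weighting each respondent by the inverse class response rate inflates each class back to its sampled size, so the class weight is n_sampled:
  Coastal: 140 × 3 = 420
  Inland: 180 × 3.5 = 630
  Mountain: 360 × 5 = 1800
  Plains: 180 × 4.5 = 810
Adjusted estimate = 3660 / 860 = 4.25581 → 4.3.

4.3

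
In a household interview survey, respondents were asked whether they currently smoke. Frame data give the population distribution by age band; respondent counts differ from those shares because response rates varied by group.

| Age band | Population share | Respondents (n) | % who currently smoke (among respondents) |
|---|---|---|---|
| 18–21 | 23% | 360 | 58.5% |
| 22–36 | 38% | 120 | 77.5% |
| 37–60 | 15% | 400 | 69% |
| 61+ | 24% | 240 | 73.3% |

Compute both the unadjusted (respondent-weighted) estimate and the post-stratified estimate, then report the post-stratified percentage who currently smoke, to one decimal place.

Without adjustment, the pooled respondent share is:
  (360/1120)×58.5 + (120/1120)×77.5 + (400/1120)×69 + (240/1120)×73.3 = 67.4571%
Post-stratifying to population shares instead:
  0.23×58.5 + 0.38×77.5 + 0.15×69 + 0.24×73.3 = 70.847%

70.8%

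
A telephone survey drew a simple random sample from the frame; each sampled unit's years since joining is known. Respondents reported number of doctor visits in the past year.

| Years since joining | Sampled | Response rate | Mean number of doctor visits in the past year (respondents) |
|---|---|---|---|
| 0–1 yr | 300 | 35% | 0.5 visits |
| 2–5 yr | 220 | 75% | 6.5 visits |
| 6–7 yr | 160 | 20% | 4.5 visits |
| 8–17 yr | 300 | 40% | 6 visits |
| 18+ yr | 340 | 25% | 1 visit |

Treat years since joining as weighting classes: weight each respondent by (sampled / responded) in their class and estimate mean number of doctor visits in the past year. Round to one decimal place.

3.4

With weight = n_sampled/n_responded per class, the weighted class total is n_sampled:
  0–1 yr: 300 × 0.5 = 150
  2–5 yr: 220 × 6.5 = 1430
  6–7 yr: 160 × 4.5 = 720
  8–17 yr: 300 × 6 = 1800
  18+ yr: 340 × 1 = 340
Adjusted estimate = 4440 / 1,320 = 3.36364 → 3.4.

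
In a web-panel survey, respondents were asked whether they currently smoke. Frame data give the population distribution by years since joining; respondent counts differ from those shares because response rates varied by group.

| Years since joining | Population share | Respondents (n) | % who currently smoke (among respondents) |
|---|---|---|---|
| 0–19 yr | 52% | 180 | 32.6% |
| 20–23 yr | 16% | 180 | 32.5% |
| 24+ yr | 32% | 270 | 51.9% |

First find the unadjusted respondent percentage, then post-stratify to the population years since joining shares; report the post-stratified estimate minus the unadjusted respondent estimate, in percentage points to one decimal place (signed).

-2.1 percentage points

Unadjusted (pooled respondent) estimate weights by respondent counts:
  (180/630)×32.6 + (180/630)×32.5 + (270/630)×51.9 = 40.8429%
Post-stratified estimate weights by population shares:
  0.52×32.6 + 0.16×32.5 + 0.32×51.9 = 38.76%
Difference = 38.76 − 40.8429 = -2.0829 pp.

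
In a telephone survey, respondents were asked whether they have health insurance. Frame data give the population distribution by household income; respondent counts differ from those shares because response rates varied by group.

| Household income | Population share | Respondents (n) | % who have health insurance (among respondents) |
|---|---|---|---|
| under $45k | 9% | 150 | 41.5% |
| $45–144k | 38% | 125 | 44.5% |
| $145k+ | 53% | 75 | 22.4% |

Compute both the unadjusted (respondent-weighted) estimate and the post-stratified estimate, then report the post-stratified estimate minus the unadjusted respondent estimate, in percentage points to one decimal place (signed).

Unadjusted (pooled respondent) estimate weights by respondent counts:
  (150/350)×41.5 + (125/350)×44.5 + (75/350)×22.4 = 38.4786%
Post-stratified estimate weights by population shares:
  0.09×41.5 + 0.38×44.5 + 0.53×22.4 = 32.517%
Difference = 32.517 − 38.4786 = -5.9616 pp.

-6.0 percentage points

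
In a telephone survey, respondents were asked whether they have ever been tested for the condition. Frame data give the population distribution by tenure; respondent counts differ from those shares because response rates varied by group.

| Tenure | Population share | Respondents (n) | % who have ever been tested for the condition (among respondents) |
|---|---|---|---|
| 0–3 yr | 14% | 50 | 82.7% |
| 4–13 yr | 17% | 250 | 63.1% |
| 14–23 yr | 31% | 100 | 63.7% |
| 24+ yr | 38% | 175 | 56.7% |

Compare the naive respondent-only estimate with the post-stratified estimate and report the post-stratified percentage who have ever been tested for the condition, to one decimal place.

Without adjustment, the pooled respondent share is:
  (50/575)×82.7 + (250/575)×63.1 + (100/575)×63.7 + (175/575)×56.7 = 62.9609%
Reweighting by population tenure shares:
  0.14×82.7 + 0.17×63.1 + 0.31×63.7 + 0.38×56.7 = 63.598%

63.6%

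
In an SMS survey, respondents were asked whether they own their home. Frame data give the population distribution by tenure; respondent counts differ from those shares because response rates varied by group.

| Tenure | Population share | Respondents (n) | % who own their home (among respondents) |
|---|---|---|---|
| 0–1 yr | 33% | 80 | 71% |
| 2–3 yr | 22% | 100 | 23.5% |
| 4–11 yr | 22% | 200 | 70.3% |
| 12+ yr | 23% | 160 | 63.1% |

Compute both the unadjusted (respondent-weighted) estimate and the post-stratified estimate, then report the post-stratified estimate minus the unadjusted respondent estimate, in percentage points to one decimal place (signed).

Without adjustment, the pooled respondent share is:
  (80/540)×71 + (100/540)×23.5 + (200/540)×70.3 + (160/540)×63.1 = 59.6037%
Reweighting by population tenure shares:
  0.33×71 + 0.22×23.5 + 0.22×70.3 + 0.23×63.1 = 58.579%
Difference = 58.579 − 59.6037 = -1.0247 pp.

-1.0 percentage points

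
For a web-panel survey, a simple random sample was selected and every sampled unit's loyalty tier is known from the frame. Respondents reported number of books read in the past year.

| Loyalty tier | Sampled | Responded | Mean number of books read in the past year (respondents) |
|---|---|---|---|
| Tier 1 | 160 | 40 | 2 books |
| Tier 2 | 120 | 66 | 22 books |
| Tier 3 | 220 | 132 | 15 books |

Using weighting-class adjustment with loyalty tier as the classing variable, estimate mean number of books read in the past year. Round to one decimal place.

Class response rates: Tier 1 40/160 = 25%, Tier 2 66/120 = 55%, Tier 3 132/220 = 60%.
Inverse-response-rate weighting restores each class to its sampled count, so class totals weight by n_sampled:
  Tier 1: 160 × 2 = 320
  Tier 2: 120 × 22 = 2640
  Tier 3: 220 × 15 = 3300
Adjusted estimate = 6260 / 500 = 12.52 → 12.5.

12.5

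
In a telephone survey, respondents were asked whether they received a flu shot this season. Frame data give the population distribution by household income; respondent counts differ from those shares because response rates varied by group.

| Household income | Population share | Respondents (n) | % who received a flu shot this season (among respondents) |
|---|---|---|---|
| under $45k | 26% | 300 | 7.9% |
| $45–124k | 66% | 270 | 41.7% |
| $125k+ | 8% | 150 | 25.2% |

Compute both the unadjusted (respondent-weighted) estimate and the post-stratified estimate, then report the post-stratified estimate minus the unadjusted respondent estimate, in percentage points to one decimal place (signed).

+7.4 percentage points

Unadjusted (pooled respondent) estimate weights by respondent counts:
  (300/720)×7.9 + (270/720)×41.7 + (150/720)×25.2 = 24.1792%
Reweighting by population household income shares:
  0.26×7.9 + 0.66×41.7 + 0.08×25.2 = 31.592%
Difference = 31.592 − 24.1792 = 7.4128 pp.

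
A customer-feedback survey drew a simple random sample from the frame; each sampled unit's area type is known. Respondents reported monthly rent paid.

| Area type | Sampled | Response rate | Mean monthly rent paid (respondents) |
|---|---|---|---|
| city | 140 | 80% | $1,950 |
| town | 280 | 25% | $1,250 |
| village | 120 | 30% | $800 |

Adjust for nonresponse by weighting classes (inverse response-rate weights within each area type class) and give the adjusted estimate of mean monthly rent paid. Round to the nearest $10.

$1,330

Each respondent's weight = sampled/responded in their class; summing within a class gives n_sampled, so:
  city: 140 × 1950 = 273,000
  town: 280 × 1250 = 350,000
  village: 120 × 800 = 96,000
Adjusted estimate = 719,000 / 540 = 1331.48 → $1,330.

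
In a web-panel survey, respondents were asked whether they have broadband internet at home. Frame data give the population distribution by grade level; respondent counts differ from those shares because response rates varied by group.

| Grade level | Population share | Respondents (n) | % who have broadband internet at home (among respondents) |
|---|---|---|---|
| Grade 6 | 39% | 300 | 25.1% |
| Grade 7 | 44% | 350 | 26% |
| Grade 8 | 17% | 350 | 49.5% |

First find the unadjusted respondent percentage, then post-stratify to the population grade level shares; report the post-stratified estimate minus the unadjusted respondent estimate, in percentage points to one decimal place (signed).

Unadjusted (pooled respondent) estimate weights by respondent counts:
  (300/1000)×25.1 + (350/1000)×26 + (350/1000)×49.5 = 33.955%
Post-stratified estimate weights by population shares:
  0.39×25.1 + 0.44×26 + 0.17×49.5 = 29.644%
Difference = 29.644 − 33.955 = -4.311 pp.

-4.3 percentage points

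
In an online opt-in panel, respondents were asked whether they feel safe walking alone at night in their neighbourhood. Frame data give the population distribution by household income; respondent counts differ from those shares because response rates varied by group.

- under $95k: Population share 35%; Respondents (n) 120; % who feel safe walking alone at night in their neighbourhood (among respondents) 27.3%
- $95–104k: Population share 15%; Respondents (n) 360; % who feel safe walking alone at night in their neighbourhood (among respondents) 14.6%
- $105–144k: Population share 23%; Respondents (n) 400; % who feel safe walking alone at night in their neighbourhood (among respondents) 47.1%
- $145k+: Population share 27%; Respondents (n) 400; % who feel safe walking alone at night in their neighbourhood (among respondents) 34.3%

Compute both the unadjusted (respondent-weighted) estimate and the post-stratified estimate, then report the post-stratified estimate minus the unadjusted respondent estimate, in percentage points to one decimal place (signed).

Unadjusted (pooled respondent) estimate weights by respondent counts:
  (120/1280)×27.3 + (360/1280)×14.6 + (400/1280)×47.1 + (400/1280)×34.3 = 32.1031%
Reweighting by population household income shares:
  0.35×27.3 + 0.15×14.6 + 0.23×47.1 + 0.27×34.3 = 31.839%
Difference = 31.839 − 32.1031 = -0.2641 pp.

-0.3 percentage points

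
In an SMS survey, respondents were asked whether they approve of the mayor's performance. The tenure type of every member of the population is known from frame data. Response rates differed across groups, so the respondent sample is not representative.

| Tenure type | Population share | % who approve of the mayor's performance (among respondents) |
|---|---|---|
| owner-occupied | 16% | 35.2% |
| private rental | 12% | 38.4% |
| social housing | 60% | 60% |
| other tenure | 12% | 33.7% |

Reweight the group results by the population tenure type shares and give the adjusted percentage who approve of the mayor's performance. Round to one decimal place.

Weight each group's respondent value by its population share:
  owner-occupied: 0.16 × 35.2 = 5.632
  private rental: 0.12 × 38.4 = 4.608
  social housing: 0.6 × 60 = 36
  other tenure: 0.12 × 33.7 = 4.044
Post-stratified estimate = 50.284 → 50.3%.

50.3%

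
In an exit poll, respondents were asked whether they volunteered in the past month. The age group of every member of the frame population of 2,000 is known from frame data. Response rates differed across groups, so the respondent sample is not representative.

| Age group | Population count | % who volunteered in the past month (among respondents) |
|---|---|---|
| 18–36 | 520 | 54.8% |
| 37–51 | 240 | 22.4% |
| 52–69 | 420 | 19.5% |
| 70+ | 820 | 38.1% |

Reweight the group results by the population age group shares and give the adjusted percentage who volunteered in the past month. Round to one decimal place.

36.7%

Weight each group's respondent value by its population share:
  18–36: (520/2,000) × 54.8 = 14.248
  37–51: (240/2,000) × 22.4 = 2.688
  52–69: (420/2,000) × 19.5 = 4.095
  70+: (820/2,000) × 38.1 = 15.621
Post-stratified estimate = 36.652 → 36.7%.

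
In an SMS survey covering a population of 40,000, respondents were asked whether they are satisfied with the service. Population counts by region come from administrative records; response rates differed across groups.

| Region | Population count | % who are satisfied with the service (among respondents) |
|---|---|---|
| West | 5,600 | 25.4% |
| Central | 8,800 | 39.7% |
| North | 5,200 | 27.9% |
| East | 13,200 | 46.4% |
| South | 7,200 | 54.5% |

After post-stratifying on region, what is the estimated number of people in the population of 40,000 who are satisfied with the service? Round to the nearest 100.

Apply each group's respondent rate to its population count:
  West: 5,600 × 25.4% = 1422.4
  Central: 8,800 × 39.7% = 3493.6
  North: 5,200 × 27.9% = 1450.8
  East: 13,200 × 46.4% = 6124.8
  South: 7,200 × 54.5% = 3924
Estimated total = 16415.6 → 16,400.

16,400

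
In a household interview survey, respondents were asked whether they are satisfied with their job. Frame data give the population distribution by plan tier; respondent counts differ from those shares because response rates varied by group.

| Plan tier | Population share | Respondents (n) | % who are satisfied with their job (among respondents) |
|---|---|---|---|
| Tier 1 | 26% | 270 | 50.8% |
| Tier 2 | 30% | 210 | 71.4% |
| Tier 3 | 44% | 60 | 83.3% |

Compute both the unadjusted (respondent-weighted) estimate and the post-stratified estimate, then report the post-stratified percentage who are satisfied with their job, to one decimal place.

71.3%

Unadjusted (pooled respondent) estimate weights by respondent counts:
  (270/540)×50.8 + (210/540)×71.4 + (60/540)×83.3 = 62.4222%
Reweighting by population plan tier shares:
  0.26×50.8 + 0.3×71.4 + 0.44×83.3 = 71.28%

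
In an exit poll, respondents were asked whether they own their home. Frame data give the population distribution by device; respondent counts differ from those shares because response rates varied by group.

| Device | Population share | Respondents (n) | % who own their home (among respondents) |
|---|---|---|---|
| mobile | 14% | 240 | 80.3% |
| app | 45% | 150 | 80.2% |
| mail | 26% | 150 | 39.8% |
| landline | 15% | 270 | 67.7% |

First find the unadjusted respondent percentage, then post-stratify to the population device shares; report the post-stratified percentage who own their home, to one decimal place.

Without adjustment, the pooled respondent share is:
  (240/810)×80.3 + (150/810)×80.2 + (150/810)×39.8 + (270/810)×67.7 = 68.5815%
Post-stratified estimate weights by population shares:
  0.14×80.3 + 0.45×80.2 + 0.26×39.8 + 0.15×67.7 = 67.835%

67.8%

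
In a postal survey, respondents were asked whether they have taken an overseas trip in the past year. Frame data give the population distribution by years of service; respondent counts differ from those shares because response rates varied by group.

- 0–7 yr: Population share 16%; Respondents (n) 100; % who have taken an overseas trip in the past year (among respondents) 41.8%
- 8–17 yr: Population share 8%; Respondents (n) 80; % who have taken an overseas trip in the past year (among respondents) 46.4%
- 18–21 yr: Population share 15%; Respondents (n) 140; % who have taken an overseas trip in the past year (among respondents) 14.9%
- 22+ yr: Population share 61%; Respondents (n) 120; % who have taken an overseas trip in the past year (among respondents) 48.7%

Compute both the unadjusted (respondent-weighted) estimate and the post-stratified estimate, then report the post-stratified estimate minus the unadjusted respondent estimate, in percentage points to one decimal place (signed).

Unadjusted (pooled respondent) estimate weights by respondent counts:
  (100/440)×41.8 + (80/440)×46.4 + (140/440)×14.9 + (120/440)×48.7 = 35.9591%
Post-stratifying to population shares instead:
  0.16×41.8 + 0.08×46.4 + 0.15×14.9 + 0.61×48.7 = 42.342%
Difference = 42.342 − 35.9591 = 6.3829 pp.

+6.4 percentage points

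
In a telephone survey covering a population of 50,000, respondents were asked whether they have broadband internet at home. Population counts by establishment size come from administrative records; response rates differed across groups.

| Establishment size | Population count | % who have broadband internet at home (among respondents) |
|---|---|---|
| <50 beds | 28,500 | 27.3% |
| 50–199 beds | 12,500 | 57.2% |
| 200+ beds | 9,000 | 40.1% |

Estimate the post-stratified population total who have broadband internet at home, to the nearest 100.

18,500

Each cell contributes its population count × the respondent rate:
  <50 beds: 28,500 × 27.3% = 7780.5
  50–199 beds: 12,500 × 57.2% = 7150
  200+ beds: 9,000 × 40.1% = 3609
Estimated total = 18539.5 → 18,500.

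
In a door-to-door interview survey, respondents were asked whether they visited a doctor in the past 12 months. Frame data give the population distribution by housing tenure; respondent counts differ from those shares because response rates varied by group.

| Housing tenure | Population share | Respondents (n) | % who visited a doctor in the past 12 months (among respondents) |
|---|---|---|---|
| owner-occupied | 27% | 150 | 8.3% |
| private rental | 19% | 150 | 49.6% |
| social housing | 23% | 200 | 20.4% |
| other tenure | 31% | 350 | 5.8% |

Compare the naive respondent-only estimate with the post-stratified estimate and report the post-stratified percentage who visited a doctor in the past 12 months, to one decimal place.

18.2%

Unadjusted (pooled respondent) estimate weights by respondent counts:
  (150/850)×8.3 + (150/850)×49.6 + (200/850)×20.4 + (350/850)×5.8 = 17.4059%
Reweighting by population housing tenure shares:
  0.27×8.3 + 0.19×49.6 + 0.23×20.4 + 0.31×5.8 = 18.155%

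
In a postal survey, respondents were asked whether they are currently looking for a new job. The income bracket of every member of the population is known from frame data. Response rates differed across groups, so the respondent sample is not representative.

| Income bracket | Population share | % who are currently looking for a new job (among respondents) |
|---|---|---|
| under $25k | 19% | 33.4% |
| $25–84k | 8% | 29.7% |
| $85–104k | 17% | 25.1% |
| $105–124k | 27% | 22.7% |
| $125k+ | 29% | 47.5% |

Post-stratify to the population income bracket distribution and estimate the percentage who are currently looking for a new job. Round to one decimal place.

Reweight to the known income bracket distribution:
  under $25k: 0.19 × 33.4 = 6.346
  $25–84k: 0.08 × 29.7 = 2.376
  $85–104k: 0.17 × 25.1 = 4.267
  $105–124k: 0.27 × 22.7 = 6.129
  $125k+: 0.29 × 47.5 = 13.775
Post-stratified estimate = 32.893 → 32.9%.

32.9%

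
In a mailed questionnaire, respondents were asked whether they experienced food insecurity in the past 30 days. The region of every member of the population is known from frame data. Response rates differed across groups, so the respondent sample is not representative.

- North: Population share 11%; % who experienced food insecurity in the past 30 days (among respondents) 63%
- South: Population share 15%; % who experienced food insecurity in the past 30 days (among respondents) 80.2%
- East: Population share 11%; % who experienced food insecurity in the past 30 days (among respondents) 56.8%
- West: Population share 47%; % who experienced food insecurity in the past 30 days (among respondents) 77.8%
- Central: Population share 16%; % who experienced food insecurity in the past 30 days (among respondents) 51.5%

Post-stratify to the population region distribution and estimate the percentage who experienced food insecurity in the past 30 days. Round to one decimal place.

70.0%

Post-stratification weights by population share, not respondent share:
  North: 0.11 × 63 = 6.93
  South: 0.15 × 80.2 = 12.03
  East: 0.11 × 56.8 = 6.248
  West: 0.47 × 77.8 = 36.566
  Central: 0.16 × 51.5 = 8.24
Post-stratified estimate = 70.014 → 70.0%.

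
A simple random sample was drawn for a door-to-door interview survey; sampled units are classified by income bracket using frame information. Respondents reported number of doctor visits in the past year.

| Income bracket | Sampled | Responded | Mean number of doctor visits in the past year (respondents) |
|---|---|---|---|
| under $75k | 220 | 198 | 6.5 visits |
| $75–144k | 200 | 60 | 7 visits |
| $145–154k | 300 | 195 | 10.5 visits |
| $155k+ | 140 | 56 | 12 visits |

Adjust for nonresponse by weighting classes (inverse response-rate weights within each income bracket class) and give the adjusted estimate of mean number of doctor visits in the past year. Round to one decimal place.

Response rates by class: under $75k 198/220 = 90%, $75–144k 60/200 = 30%, $145–154k 195/300 = 65%, $155k+ 56/140 = 40%.
With weight = n_sampled/n_responded per class, the weighted class total is n_sampled:
  under $75k: 220 × 6.5 = 1430
  $75–144k: 200 × 7 = 1400
  $145–154k: 300 × 10.5 = 3150
  $155k+: 140 × 12 = 1680
Adjusted estimate = 7660 / 860 = 8.90698 → 8.9.

8.9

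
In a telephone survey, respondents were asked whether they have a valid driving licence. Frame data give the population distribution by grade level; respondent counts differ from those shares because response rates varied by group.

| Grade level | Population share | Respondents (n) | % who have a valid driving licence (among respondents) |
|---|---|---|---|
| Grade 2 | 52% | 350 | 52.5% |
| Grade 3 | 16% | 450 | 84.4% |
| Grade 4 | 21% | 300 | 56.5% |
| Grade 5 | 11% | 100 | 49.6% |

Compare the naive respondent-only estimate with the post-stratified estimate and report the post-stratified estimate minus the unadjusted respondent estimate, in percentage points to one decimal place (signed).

-7.1 percentage points

Naive respondent-only estimate (weights = respondent counts):
  (350/1200)×52.5 + (450/1200)×84.4 + (300/1200)×56.5 + (100/1200)×49.6 = 65.2208%
Post-stratifying to population shares instead:
  0.52×52.5 + 0.16×84.4 + 0.21×56.5 + 0.11×49.6 = 58.125%
Difference = 58.125 − 65.2208 = -7.0958 pp.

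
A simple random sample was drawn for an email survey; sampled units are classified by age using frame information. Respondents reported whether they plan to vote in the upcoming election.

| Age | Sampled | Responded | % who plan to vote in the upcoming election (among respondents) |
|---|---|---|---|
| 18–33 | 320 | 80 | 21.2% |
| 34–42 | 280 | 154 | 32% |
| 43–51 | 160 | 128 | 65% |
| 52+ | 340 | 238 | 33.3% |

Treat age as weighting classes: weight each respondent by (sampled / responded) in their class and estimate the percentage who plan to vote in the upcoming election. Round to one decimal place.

Response rates by class: 18–33 80/320 = 25%, 34–42 154/280 = 55%, 43–51 128/160 = 80%, 52+ 238/340 = 70%.
Weighting each respondent by the inverse class response rate inflates each class back to its sampled size, so the class weight is n_sampled:
  18–33: 320 × 21.2 = 6784
  34–42: 280 × 32 = 8960
  43–51: 160 × 65 = 10,400
  52+: 340 × 33.3 = 11322
Adjusted estimate = 37,466 / 1,100 = 34.06 → 34.1%.

34.1%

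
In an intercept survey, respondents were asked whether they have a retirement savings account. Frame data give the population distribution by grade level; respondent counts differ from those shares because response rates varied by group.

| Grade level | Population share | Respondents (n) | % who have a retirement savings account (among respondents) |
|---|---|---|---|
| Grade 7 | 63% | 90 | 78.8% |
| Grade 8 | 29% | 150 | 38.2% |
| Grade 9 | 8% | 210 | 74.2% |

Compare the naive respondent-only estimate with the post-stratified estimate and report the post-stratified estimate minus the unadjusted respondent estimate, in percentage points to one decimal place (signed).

Unadjusted (pooled respondent) estimate weights by respondent counts:
  (90/450)×78.8 + (150/450)×38.2 + (210/450)×74.2 = 63.12%
Post-stratifying to population shares instead:
  0.63×78.8 + 0.29×38.2 + 0.08×74.2 = 66.658%
Difference = 66.658 − 63.12 = 3.538 pp.

+3.5 percentage points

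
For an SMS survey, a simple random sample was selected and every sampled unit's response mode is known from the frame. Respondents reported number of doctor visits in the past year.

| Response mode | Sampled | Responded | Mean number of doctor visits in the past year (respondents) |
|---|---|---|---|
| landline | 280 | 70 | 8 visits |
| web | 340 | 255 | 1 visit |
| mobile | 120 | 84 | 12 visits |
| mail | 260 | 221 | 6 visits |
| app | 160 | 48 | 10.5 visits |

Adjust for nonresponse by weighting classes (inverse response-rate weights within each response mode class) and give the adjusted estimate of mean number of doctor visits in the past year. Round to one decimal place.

Response rates by class: landline 70/280 = 25%, web 255/340 = 75%, mobile 84/120 = 70%, mail 221/260 = 85%, app 48/160 = 30%.
With weight = n_sampled/n_responded per class, the weighted class total is n_sampled:
  landline: 280 × 8 = 2240
  web: 340 × 1 = 340
  mobile: 120 × 12 = 1440
  mail: 260 × 6 = 1560
  app: 160 × 10.5 = 1680
Adjusted estimate = 7260 / 1,160 = 6.25862 → 6.3.

6.3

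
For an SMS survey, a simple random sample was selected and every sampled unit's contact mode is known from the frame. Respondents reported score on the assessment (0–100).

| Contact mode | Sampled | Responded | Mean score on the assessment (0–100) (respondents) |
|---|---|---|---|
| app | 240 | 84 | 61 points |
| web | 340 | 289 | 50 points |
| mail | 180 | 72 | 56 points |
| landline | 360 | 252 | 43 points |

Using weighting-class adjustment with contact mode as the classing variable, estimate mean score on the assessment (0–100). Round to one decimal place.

51.1

Response rates by class: app 84/240 = 35%, web 289/340 = 85%, mail 72/180 = 40%, landline 252/360 = 70%.
Inverse-response-rate weighting restores each class to its sampled count, so class totals weight by n_sampled:
  app: 240 × 61 = 14,640
  web: 340 × 50 = 17,000
  mail: 180 × 56 = 10,080
  landline: 360 × 43 = 15,480
Adjusted estimate = 57,200 / 1,120 = 51.0714 → 51.1.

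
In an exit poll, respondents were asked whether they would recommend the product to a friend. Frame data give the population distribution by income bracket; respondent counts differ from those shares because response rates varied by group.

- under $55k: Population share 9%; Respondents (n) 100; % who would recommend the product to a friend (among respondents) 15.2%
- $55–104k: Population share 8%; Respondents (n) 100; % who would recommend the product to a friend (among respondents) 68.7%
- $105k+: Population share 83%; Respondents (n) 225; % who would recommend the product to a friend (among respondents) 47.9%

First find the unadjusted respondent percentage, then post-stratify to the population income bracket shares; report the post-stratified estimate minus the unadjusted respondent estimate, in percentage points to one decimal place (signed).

+1.5 percentage points

Without adjustment, the pooled respondent share is:
  (100/425)×15.2 + (100/425)×68.7 + (225/425)×47.9 = 45.1%
Reweighting by population income bracket shares:
  0.09×15.2 + 0.08×68.7 + 0.83×47.9 = 46.621%
Difference = 46.621 − 45.1 = 1.521 pp.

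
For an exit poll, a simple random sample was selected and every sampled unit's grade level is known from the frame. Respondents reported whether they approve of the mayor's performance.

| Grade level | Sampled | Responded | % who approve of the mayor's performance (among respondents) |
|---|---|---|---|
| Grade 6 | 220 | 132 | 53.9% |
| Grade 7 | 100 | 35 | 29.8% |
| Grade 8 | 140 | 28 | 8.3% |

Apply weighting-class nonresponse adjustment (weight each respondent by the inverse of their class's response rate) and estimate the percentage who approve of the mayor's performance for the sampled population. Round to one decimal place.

34.8%

Response rates by class: Grade 6 132/220 = 60%, Grade 7 35/100 = 35%, Grade 8 28/140 = 20%.
With weight = n_sampled/n_responded per class, the weighted class total is n_sampled:
  Grade 6: 220 × 53.9 = 11,858
  Grade 7: 100 × 29.8 = 2980
  Grade 8: 140 × 8.3 = 1162
Adjusted estimate = 16,000 / 460 = 34.7826 → 34.8%.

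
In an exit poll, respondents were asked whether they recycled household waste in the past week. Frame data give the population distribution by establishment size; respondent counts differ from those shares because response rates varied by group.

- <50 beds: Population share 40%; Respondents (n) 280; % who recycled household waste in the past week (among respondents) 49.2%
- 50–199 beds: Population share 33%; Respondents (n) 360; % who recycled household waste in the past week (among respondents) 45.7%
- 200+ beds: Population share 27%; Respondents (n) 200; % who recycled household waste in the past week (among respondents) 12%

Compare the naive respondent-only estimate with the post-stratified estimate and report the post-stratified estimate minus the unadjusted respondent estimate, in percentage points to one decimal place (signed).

Without adjustment, the pooled respondent share is:
  (280/840)×49.2 + (360/840)×45.7 + (200/840)×12 = 38.8429%
Reweighting by population establishment size shares:
  0.4×49.2 + 0.33×45.7 + 0.27×12 = 38.001%
Difference = 38.001 − 38.8429 = -0.8419 pp.

-0.8 percentage points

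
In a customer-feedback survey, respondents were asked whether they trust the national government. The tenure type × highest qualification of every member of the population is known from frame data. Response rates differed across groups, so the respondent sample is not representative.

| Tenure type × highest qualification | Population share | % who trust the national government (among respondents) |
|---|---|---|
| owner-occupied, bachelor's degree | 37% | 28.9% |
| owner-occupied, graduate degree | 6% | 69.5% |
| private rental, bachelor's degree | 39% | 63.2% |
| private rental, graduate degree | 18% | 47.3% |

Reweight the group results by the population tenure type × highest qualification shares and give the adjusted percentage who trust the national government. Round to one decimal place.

Each cell contributes population-share × respondent value:
  owner-occupied, bachelor's degree: 0.37 × 28.9 = 10.693
  owner-occupied, graduate degree: 0.06 × 69.5 = 4.17
  private rental, bachelor's degree: 0.39 × 63.2 = 24.648
  private rental, graduate degree: 0.18 × 47.3 = 8.514
Post-stratified estimate = 48.025 → 48.0%.

48.0%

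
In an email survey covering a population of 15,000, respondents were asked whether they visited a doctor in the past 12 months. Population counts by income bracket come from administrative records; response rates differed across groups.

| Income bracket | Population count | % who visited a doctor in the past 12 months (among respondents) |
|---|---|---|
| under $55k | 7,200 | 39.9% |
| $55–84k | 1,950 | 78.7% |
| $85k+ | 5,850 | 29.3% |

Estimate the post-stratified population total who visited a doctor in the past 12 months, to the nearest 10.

6,120

Apply each group's respondent rate to its population count:
  under $55k: 7,200 × 39.9% = 2872.8
  $55–84k: 1,950 × 78.7% = 1534.65
  $85k+: 5,850 × 29.3% = 1714.05
Estimated total = 6121.5 → 6,120.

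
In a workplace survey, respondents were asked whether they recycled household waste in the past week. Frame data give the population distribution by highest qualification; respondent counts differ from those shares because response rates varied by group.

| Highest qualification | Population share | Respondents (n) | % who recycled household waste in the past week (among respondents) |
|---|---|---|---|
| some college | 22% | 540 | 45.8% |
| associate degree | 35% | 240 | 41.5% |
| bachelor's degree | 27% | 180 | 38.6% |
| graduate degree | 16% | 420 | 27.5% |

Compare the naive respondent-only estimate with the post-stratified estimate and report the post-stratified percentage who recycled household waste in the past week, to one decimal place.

39.4%

Unadjusted (pooled respondent) estimate weights by respondent counts:
  (540/1380)×45.8 + (240/1380)×41.5 + (180/1380)×38.6 + (420/1380)×27.5 = 38.5435%
Post-stratifying to population shares instead:
  0.22×45.8 + 0.35×41.5 + 0.27×38.6 + 0.16×27.5 = 39.423%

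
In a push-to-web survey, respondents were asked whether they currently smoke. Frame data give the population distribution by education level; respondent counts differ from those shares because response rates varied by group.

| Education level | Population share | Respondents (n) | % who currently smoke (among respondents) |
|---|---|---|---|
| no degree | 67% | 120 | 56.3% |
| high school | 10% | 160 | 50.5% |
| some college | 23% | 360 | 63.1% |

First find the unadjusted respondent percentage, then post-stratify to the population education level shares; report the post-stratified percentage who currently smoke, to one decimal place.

Without adjustment, the pooled respondent share is:
  (120/640)×56.3 + (160/640)×50.5 + (360/640)×63.1 = 58.675%
Reweighting by population education level shares:
  0.67×56.3 + 0.1×50.5 + 0.23×63.1 = 57.284%

57.3%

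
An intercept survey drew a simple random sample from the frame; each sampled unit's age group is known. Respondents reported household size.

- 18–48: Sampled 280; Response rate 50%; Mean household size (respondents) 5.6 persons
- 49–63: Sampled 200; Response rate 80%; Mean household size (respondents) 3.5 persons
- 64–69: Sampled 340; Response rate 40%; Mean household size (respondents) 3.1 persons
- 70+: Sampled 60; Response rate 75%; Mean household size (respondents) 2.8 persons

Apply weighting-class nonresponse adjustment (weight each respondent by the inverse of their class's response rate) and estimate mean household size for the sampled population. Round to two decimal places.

Inverse-response-rate weighting restores each class to its sampled count, so class totals weight by n_sampled:
  18–48: 280 × 5.6 = 1568
  49–63: 200 × 3.5 = 700
  64–69: 340 × 3.1 = 1054
  70+: 60 × 2.8 = 168
Adjusted estimate = 3490 / 880 = 3.96591 → 3.97.

3.97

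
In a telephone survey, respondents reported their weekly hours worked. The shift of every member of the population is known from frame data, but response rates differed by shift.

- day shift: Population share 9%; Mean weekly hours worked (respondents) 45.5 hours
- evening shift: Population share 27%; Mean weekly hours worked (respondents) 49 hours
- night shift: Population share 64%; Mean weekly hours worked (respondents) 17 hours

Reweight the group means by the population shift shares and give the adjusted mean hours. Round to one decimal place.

Weight each group's respondent value by its population share:
  day shift: 0.09 × 45.5 = 4.095
  evening shift: 0.27 × 49 = 13.23
  night shift: 0.64 × 17 = 10.88
Post-stratified estimate = 28.205 → 28.2.

28.2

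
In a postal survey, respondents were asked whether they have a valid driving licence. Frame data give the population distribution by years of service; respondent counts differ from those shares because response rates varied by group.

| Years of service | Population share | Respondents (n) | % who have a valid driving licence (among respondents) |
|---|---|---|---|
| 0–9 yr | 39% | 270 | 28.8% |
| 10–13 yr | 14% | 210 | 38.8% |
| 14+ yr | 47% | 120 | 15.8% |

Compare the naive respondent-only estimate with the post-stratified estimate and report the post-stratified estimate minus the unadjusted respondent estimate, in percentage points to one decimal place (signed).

Unadjusted (pooled respondent) estimate weights by respondent counts:
  (270/600)×28.8 + (210/600)×38.8 + (120/600)×15.8 = 29.7%
Post-stratifying to population shares instead:
  0.39×28.8 + 0.14×38.8 + 0.47×15.8 = 24.09%
Difference = 24.09 − 29.7 = -5.61 pp.

-5.6 percentage points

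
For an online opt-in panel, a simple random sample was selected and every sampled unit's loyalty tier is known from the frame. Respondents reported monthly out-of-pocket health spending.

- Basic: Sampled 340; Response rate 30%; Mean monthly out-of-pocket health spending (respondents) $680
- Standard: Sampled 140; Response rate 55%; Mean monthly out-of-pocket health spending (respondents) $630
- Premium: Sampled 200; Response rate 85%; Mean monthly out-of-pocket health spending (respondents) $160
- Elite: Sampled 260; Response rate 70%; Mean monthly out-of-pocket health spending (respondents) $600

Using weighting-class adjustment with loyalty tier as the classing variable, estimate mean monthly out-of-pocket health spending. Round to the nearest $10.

Weighting each respondent by the inverse class response rate inflates each class back to its sampled size, so the class weight is n_sampled:
  Basic: 340 × 680 = 231,200
  Standard: 140 × 630 = 88,200
  Premium: 200 × 160 = 32,000
  Elite: 260 × 600 = 156,000
Adjusted estimate = 507,400 / 940 = 539.787 → $540.

$540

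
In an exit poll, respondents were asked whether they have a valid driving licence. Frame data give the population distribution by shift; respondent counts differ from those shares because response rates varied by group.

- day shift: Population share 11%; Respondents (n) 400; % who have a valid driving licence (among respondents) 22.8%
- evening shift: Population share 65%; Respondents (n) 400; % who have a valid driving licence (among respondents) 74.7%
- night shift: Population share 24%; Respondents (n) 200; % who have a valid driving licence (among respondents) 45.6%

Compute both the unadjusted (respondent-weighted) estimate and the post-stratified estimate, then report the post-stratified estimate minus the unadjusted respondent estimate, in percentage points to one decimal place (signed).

Unadjusted (pooled respondent) estimate weights by respondent counts:
  (400/1000)×22.8 + (400/1000)×74.7 + (200/1000)×45.6 = 48.12%
Reweighting by population shift shares:
  0.11×22.8 + 0.65×74.7 + 0.24×45.6 = 62.007%
Difference = 62.007 − 48.12 = 13.887 pp.

+13.9 percentage points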